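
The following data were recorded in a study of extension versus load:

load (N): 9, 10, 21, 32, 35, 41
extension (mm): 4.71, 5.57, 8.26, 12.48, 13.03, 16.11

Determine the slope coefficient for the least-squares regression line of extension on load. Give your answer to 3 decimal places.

n = 6, Σx = 148, Σy = 60.16, Σxy = 1787.47, Σx² = 4552
Sxx = Σx² − (Σx)²/n = 4552 − 3650.666667 = 901.333333
Sxy = Σxy − (Σx)(Σy)/n = 1787.47 − 1483.946667 = 303.523333
b = Sxy/Sxx = 303.523333/901.333333 = 0.336749

0.337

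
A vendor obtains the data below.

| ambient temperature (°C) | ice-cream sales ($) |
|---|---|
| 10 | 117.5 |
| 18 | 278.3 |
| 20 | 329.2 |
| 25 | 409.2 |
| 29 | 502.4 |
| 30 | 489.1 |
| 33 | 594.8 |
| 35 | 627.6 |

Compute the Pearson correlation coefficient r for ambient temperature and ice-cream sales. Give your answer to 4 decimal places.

0.9965

n = 8, Σx = 200, Σy = 3348.1, Σxy = 93835.4, Σx² = 5504, Σy² = 1606367.79
Sxx = Σx² − (Σx)²/n = 5504 − 5000 = 504
Sxy = Σxy − (Σx)(Σy)/n = 93835.4 − 83702.5 = 10132.9
Syy = Σy² − (Σy)²/n = 1606367.79 − 1401221.70125 = 205146.08875
r = Sxy/√(Sxx·Syy) = 10132.9/√(103393628.73) = 10132.9/10168.265768 = 0.996522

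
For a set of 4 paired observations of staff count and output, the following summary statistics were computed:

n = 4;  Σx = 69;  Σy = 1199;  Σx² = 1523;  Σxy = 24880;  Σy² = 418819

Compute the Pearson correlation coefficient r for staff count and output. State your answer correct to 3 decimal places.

Sxx = Σx² − (Σx)²/n = 1523 − 1190.25 = 332.75
Sxy = Σxy − (Σx)(Σy)/n = 24880 − 20682.75 = 4197.25
Syy = Σy² − (Σy)²/n = 418819 − 359400.25 = 59418.75
r = Sxy/√(Sxx·Syy) = 4197.25/√(19771589.0625) = 4197.25/4446.525505 = 0.943939

0.944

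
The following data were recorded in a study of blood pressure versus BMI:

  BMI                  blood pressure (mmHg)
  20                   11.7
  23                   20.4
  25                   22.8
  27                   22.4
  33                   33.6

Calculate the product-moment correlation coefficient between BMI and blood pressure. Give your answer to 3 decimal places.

0.970

n = 5, Σx = 128, Σy = 110.9, Σxy = 2986.8, Σx² = 3372, Σy² = 2703.61
Sxx = Σx² − (Σx)²/n = 3372 − 3276.8 = 95.2
Sxy = Σxy − (Σx)(Σy)/n = 2986.8 − 2839.04 = 147.76
Syy = Σy² − (Σy)²/n = 2703.61 − 2459.762 = 243.848
r = Sxy/√(Sxx·Syy) = 147.76/√(23214.3296) = 147.76/152.362494 = 0.969792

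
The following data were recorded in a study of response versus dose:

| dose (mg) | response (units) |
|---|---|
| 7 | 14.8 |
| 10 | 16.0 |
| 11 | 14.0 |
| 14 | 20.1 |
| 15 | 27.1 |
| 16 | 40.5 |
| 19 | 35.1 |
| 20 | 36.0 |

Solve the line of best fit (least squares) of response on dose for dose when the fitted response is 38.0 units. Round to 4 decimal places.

20.0586

n = 8, Σx = 112, Σy = 203.6, Σxy = 3140.4, Σx² = 1708
Sxx = Σx² − (Σx)²/n = 1708 − 1568 = 140
Sxy = Σxy − (Σx)(Σy)/n = 3140.4 − 2850.4 = 290
b = Sxy/Sxx = 290/140 = 2.071429
a = ȳ − b·x̄ = 25.45 − 2.071429·14 = -3.55
Set a + b·x = 38.0: x = (38.0 − (-3.55)) / 2.071429 = 20.058621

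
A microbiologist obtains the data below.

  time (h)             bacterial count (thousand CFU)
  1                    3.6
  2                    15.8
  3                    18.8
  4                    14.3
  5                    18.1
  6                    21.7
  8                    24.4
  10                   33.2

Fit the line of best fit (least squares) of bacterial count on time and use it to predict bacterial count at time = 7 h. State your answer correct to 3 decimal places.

n = 8, Σx = 39, Σy = 149.9, Σxy = 896.7, Σx² = 255
Sxx = Σx² − (Σx)²/n = 255 − 190.125 = 64.875
Sxy = Σxy − (Σx)(Σy)/n = 896.7 − 730.7625 = 165.9375
b = Sxy/Sxx = 165.9375/64.875 = 2.557803
a = ȳ − b·x̄ = 18.7375 − 2.557803·4.875 = 6.268208
ŷ(7) = a + b·7 = 6.268208 + 2.557803·7 = 24.172832

24.173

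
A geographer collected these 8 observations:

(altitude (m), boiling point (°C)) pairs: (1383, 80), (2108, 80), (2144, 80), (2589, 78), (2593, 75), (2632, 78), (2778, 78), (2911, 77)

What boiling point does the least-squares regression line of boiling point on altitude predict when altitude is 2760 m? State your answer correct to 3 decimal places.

77.349

n = 8, Σx = 19138, Σy = 626, Σxy = 1493344, Σx² = 47498288
Sxx = Σx² − (Σx)²/n = 47498288 − 45782880.5 = 1715407.5
Sxy = Σxy − (Σx)(Σy)/n = 1493344 − 1497548.5 = -4204.5
b = Sxy/Sxx = -4204.5/1715407.5 = -0.002451
a = ȳ − b·x̄ = 78.25 − (-0.002451)·2392.25 = 84.113455
ŷ(2760) = a + b·2760 = 84.113455 + (-0.002451)·2760 = 77.348637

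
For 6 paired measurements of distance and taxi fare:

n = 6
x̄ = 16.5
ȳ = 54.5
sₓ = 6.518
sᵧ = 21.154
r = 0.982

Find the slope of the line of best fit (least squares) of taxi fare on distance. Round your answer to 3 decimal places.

3.187

b = r · sᵧ/sₓ = 0.982 · 21.154/6.518 = 3.187056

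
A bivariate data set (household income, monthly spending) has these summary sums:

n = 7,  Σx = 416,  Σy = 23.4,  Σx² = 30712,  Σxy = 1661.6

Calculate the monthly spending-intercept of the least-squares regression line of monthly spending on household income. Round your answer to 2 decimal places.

0.65

Sxx = Σx² − (Σx)²/n = 30712 − 24722.285714 = 5989.714286
Sxy = Σxy − (Σx)(Σy)/n = 1661.6 − 1390.628571 = 270.971429
b = Sxy/Sxx = 270.971429/5989.714286 = 0.045239
a = ȳ − b·x̄ = 3.342857 − 0.045239·59.428571 = 0.654341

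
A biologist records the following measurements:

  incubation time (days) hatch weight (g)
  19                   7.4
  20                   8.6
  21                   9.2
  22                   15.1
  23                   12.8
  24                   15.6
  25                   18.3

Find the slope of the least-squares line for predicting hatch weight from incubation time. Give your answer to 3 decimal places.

1.796

n = 7, Σx = 154, Σy = 87, Σxy = 1964.3, Σx² = 3416
Sxx = Σx² − (Σx)²/n = 3416 − 3388 = 28
Sxy = Σxy − (Σx)(Σy)/n = 1964.3 − 1914 = 50.3
b = Sxy/Sxx = 50.3/28 = 1.796429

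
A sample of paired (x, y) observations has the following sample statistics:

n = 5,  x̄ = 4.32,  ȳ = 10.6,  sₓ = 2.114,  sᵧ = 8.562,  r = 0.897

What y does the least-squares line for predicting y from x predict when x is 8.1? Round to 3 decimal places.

b = r · sᵧ/sₓ = 0.897 · 8.562/2.114 = 3.632977
a = ȳ − b·x̄ = 10.6 − 3.632977·4.32 = -5.094462
ŷ(8.1) = a + b·8.1 = -5.094462 + 3.632977·8.1 = 24.332654

24.333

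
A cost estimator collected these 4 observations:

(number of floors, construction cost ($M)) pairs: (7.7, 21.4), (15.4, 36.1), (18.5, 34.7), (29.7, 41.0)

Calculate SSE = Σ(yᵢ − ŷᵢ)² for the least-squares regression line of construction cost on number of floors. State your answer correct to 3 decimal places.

40.734

n = 4, Σx = 71.3, Σy = 133.2, Σxy = 2580.37, Σx² = 1520.79, Σy² = 4646.26
Sxx = Σx² − (Σx)²/n = 1520.79 − 1270.9225 = 249.8675
Sxy = Σxy − (Σx)(Σy)/n = 2580.37 − 2374.29 = 206.08
Syy = Σy² − (Σy)²/n = 4646.26 − 4435.56 = 210.7
b = Sxy/Sxx = 206.08/249.8675 = 0.824757
SSE = Syy − b·Sxy = 210.7 − 0.824757·206.08 = 40.734052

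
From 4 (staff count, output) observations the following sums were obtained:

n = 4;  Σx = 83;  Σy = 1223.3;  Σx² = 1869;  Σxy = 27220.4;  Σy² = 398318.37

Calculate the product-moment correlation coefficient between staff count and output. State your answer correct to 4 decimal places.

Sxx = Σx² − (Σx)²/n = 1869 − 1722.25 = 146.75
Sxy = Σxy − (Σx)(Σy)/n = 27220.4 − 25383.475 = 1836.925
Syy = Σy² − (Σy)²/n = 398318.37 − 374115.7225 = 24202.6475
r = Sxy/√(Sxx·Syy) = 1836.925/√(3551738.520625) = 1836.925/1884.605667 = 0.974700

0.9747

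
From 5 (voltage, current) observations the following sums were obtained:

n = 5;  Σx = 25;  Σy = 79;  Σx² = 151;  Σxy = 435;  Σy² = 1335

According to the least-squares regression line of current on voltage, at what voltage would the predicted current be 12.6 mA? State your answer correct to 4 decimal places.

2.9200

Sxx = Σx² − (Σx)²/n = 151 − 125 = 26
Sxy = Σxy − (Σx)(Σy)/n = 435 − 395 = 40
b = Sxy/Sxx = 40/26 = 1.538462
a = ȳ − b·x̄ = 15.8 − 1.538462·5 = 8.107692
Set a + b·x = 12.6: x = (12.6 − 8.107692) / 1.538462 = 2.92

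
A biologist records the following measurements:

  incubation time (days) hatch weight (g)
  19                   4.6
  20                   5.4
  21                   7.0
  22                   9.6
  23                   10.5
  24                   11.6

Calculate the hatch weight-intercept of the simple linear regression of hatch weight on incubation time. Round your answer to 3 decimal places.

n = 6, Σx = 129, Σy = 48.7, Σxy = 1073.5, Σx² = 2791
Sxx = Σx² − (Σx)²/n = 2791 − 2773.5 = 17.5
Sxy = Σxy − (Σx)(Σy)/n = 1073.5 − 1047.05 = 26.45
b = Sxy/Sxx = 26.45/17.5 = 1.511429
a = ȳ − b·x̄ = 8.116667 − 1.511429·21.5 = -24.379048

-24.379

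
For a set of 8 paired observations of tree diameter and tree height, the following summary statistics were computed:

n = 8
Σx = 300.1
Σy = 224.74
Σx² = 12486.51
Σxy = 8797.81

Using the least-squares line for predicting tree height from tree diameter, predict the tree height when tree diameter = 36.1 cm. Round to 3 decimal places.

27.670

Sxx = Σx² − (Σx)²/n = 12486.51 − 11257.50125 = 1229.00875
Sxy = Σxy − (Σx)(Σy)/n = 8797.81 − 8430.55925 = 367.25075
b = Sxy/Sxx = 367.25075/1229.00875 = 0.298819
a = ȳ − b·x̄ = 28.0925 − 0.298819·37.5125 = 16.883065
ŷ(36.1) = a + b·36.1 = 16.883065 + 0.298819·36.1 = 27.670419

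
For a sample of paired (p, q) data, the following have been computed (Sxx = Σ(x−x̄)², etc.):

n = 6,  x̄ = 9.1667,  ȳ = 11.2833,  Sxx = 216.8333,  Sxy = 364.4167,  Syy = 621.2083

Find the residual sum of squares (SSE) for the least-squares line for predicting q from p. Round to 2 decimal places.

b = Sxy/Sxx = 364.4167/216.8333 = 1.680631
SSE = Syy − b·Sxy = 621.2083 − 1.680631·364.4167 = 8.758408

8.76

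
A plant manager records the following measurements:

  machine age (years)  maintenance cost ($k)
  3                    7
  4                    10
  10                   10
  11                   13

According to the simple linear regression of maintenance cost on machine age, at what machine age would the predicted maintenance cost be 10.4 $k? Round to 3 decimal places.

n = 4, Σx = 28, Σy = 40, Σxy = 304, Σx² = 246
Sxx = Σx² − (Σx)²/n = 246 − 196 = 50
Sxy = Σxy − (Σx)(Σy)/n = 304 − 280 = 24
b = Sxy/Sxx = 24/50 = 0.48
a = ȳ − b·x̄ = 10 − 0.48·7 = 6.64
Set a + b·x = 10.4: x = (10.4 − 6.64) / 0.48 = 7.833333

7.833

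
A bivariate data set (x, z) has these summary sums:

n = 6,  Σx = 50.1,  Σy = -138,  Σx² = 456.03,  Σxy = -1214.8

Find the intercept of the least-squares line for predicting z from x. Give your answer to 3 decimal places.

Sxx = Σx² − (Σx)²/n = 456.03 − 418.335 = 37.695
Sxy = Σxy − (Σx)(Σy)/n = -1214.8 − (-1152.3) = -62.5
b = Sxy/Sxx = -62.5/37.695 = -1.658045
a = ȳ − b·x̄ = -23 − (-1.658045)·8.35 = -9.155326

-9.155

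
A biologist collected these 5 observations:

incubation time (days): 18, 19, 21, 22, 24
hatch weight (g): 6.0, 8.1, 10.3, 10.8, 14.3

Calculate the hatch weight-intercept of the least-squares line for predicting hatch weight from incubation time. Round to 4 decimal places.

n = 5, Σx = 104, Σy = 49.5, Σxy = 1059, Σx² = 2186
Sxx = Σx² − (Σx)²/n = 2186 − 2163.2 = 22.8
Sxy = Σxy − (Σx)(Σy)/n = 1059 − 1029.6 = 29.4
b = Sxy/Sxx = 29.4/22.8 = 1.289474
a = ȳ − b·x̄ = 9.9 − 1.289474·20.8 = -16.921053

-16.9211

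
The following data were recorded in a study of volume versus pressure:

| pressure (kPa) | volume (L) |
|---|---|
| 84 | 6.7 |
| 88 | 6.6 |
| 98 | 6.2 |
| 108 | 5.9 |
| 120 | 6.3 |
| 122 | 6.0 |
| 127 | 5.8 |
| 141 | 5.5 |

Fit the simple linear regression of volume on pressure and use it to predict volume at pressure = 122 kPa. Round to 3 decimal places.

n = 8, Σx = 888, Σy = 49, Σxy = 5388.5, Σx² = 101362
Sxx = Σx² − (Σx)²/n = 101362 − 98568 = 2794
Sxy = Σxy − (Σx)(Σy)/n = 5388.5 − 5439 = -50.5
b = Sxy/Sxx = -50.5/2794 = -0.018074
a = ȳ − b·x̄ = 6.125 − (-0.018074)·111 = 8.131263
ŷ(122) = a + b·122 = 8.131263 + (-0.018074)·122 = 5.926181

5.926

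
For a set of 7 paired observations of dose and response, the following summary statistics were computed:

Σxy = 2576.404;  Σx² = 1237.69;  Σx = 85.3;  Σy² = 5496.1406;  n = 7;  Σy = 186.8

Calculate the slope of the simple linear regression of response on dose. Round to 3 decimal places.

Sxx = Σx² − (Σx)²/n = 1237.69 − 1039.441429 = 198.248571
Sxy = Σxy − (Σx)(Σy)/n = 2576.404 − 2276.291429 = 300.112571
b = Sxy/Sxx = 300.112571/198.248571 = 1.513820

1.514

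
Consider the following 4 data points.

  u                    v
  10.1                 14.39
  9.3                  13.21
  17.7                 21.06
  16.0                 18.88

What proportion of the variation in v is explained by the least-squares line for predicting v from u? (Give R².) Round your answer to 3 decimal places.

n = 4, Σx = 53.1, Σy = 67.54, Σxy = 943.034, Σx² = 757.79, Σy² = 1181.5542
Sxx = Σx² − (Σx)²/n = 757.79 − 704.9025 = 52.8875
Sxy = Σxy − (Σx)(Σy)/n = 943.034 − 896.5935 = 46.4405
Syy = Σy² − (Σy)²/n = 1181.5542 − 1140.4129 = 41.1413
R² = Sxy²/(Sxx·Syy) = (46.4405)²/(52.8875·41.1413) = 0.991203

0.991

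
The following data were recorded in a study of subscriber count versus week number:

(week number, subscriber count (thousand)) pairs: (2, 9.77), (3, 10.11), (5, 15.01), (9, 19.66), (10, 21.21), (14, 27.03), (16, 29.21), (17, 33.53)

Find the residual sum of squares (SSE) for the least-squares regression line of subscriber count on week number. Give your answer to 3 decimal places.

n = 8, Σx = 76, Σy = 165.53, Σxy = 1929.75, Σx² = 960, Σy² = 3967.4507
Sxx = Σx² − (Σx)²/n = 960 − 722 = 238
Sxy = Σxy − (Σx)(Σy)/n = 1929.75 − 1572.535 = 357.215
Syy = Σy² − (Σy)²/n = 3967.4507 − 3425.022612 = 542.428087
b = Sxy/Sxx = 357.215/238 = 1.500903
SSE = Syy − b·Sxy = 542.428087 − 1.500903·357.215 = 6.282893

6.283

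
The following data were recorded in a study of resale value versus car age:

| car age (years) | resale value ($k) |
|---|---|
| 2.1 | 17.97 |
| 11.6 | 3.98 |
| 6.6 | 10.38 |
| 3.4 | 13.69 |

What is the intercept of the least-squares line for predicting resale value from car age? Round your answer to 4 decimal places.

19.6427

n = 4, Σx = 23.7, Σy = 46.02, Σxy = 198.959, Σx² = 194.09
Sxx = Σx² − (Σx)²/n = 194.09 − 140.4225 = 53.6675
Sxy = Σxy − (Σx)(Σy)/n = 198.959 − 272.6685 = -73.7095
b = Sxy/Sxx = -73.7095/53.6675 = -1.373448
a = ȳ − b·x̄ = 11.505 − (-1.373448)·5.925 = 19.642677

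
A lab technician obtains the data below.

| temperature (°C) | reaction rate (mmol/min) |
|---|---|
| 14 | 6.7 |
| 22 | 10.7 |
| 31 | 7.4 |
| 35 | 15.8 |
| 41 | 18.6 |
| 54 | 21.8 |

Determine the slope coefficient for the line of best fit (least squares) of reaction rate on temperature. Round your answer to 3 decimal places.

n = 6, Σx = 197, Σy = 81, Σxy = 3051.4, Σx² = 7463
Sxx = Σx² − (Σx)²/n = 7463 − 6468.166667 = 994.833333
Sxy = Σxy − (Σx)(Σy)/n = 3051.4 − 2659.5 = 391.9
b = Sxy/Sxx = 391.9/994.833333 = 0.393935

0.394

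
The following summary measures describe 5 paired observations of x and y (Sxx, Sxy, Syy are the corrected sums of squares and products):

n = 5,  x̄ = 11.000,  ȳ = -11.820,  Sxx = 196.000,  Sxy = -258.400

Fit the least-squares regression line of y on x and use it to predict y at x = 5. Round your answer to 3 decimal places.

b = Sxy/Sxx = -258.4/196 = -1.318367
a = ȳ − b·x̄ = -11.82 − (-1.318367)·11 = 2.682041
ŷ(5) = a + b·5 = 2.682041 + (-1.318367)·5 = -3.909796

-3.910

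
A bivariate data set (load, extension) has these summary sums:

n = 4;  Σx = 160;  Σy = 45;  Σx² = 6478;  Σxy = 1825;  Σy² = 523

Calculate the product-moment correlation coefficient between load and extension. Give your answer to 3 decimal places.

Sxx = Σx² − (Σx)²/n = 6478 − 6400 = 78
Sxy = Σxy − (Σx)(Σy)/n = 1825 − 1800 = 25
Syy = Σy² − (Σy)²/n = 523 − 506.25 = 16.75
r = Sxy/√(Sxx·Syy) = 25/√(1306.5) = 25/36.145539 = 0.691648

0.692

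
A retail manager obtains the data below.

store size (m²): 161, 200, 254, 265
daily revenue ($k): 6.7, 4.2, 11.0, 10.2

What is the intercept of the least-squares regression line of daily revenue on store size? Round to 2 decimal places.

-2.99

n = 4, Σx = 880, Σy = 32.1, Σxy = 7415.7, Σx² = 200662
Sxx = Σx² − (Σx)²/n = 200662 − 193600 = 7062
Sxy = Σxy − (Σx)(Σy)/n = 7415.7 − 7062 = 353.7
b = Sxy/Sxx = 353.7/7062 = 0.050085
a = ȳ − b·x̄ = 8.025 − 0.050085·220 = -2.993692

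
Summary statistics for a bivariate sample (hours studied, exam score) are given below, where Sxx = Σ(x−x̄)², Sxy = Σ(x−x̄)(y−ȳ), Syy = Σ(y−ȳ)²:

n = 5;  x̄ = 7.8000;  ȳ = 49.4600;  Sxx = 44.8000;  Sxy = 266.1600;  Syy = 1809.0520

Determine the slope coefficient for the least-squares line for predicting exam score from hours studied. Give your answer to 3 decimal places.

b = Sxy/Sxx = 266.16/44.8 = 5.941071

5.941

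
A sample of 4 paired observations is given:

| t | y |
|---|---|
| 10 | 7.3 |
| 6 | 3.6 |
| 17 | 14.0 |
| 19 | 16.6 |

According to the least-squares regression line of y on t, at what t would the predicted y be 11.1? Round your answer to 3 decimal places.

n = 4, Σx = 52, Σy = 41.5, Σxy = 648, Σx² = 786
Sxx = Σx² − (Σx)²/n = 786 − 676 = 110
Sxy = Σxy − (Σx)(Σy)/n = 648 − 539.5 = 108.5
b = Sxy/Sxx = 108.5/110 = 0.986364
a = ȳ − b·x̄ = 10.375 − 0.986364·13 = -2.447727
Set a + b·x = 11.1: x = (11.1 − (-2.447727)) / 0.986364 = 13.735023

13.735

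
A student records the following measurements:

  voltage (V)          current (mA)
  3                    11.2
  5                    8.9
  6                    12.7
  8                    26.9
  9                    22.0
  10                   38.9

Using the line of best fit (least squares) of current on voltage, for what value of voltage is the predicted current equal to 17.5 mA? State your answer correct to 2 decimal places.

n = 6, Σx = 41, Σy = 120.6, Σxy = 956.5, Σx² = 315
Sxx = Σx² − (Σx)²/n = 315 − 280.166667 = 34.833333
Sxy = Σxy − (Σx)(Σy)/n = 956.5 − 824.1 = 132.4
b = Sxy/Sxx = 132.4/34.833333 = 3.800957
a = ȳ − b·x̄ = 20.1 − 3.800957·6.833333 = -5.873206
Set a + b·x = 17.5: x = (17.5 − (-5.873206)) / 3.800957 = 6.149295

6.15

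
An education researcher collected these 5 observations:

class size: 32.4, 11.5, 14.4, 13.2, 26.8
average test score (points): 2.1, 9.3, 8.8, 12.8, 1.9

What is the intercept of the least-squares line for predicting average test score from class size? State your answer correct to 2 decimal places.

n = 5, Σx = 98.3, Σy = 34.9, Σxy = 521.59, Σx² = 2281.85
Sxx = Σx² − (Σx)²/n = 2281.85 − 1932.578 = 349.272
Sxy = Σxy − (Σx)(Σy)/n = 521.59 − 686.134 = -164.544
b = Sxy/Sxx = -164.544/349.272 = -0.471106
a = ȳ − b·x̄ = 6.98 − (-0.471106)·19.66 = 16.241936

16.24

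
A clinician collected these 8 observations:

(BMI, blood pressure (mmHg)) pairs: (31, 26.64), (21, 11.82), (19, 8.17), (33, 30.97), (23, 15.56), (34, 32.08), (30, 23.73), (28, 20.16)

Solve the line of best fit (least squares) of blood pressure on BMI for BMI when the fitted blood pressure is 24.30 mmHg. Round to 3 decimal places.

n = 8, Σx = 219, Σy = 169.13, Σxy = 4976.28, Σx² = 6221
Sxx = Σx² − (Σx)²/n = 6221 − 5995.125 = 225.875
Sxy = Σxy − (Σx)(Σy)/n = 4976.28 − 4629.93375 = 346.34625
b = Sxy/Sxx = 346.34625/225.875 = 1.533354
a = ȳ − b·x̄ = 21.14125 − 1.533354·27.375 = -20.834305
Set a + b·x = 24.30: x = (24.30 − (-20.834305)) / 1.533354 = 29.435027

29.435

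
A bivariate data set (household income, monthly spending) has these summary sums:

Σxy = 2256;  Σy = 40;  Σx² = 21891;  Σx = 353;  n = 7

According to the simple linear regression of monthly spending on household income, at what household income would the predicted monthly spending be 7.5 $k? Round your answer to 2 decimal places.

81.00

Sxx = Σx² − (Σx)²/n = 21891 − 17801.285714 = 4089.714286
Sxy = Σxy − (Σx)(Σy)/n = 2256 − 2017.142857 = 238.857143
b = Sxy/Sxx = 238.857143/4089.714286 = 0.058404
a = ȳ − b·x̄ = 5.714286 − 0.058404·50.428571 = 2.769037
Set a + b·x = 7.5: x = (7.5 − 2.769037) / 0.058404 = 81.003589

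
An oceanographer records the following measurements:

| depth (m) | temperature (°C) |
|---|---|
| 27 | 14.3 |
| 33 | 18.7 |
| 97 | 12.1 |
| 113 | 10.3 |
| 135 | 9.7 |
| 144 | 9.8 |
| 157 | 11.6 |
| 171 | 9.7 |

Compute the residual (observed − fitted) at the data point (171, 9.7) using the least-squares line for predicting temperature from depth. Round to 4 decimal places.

0.6525

n = 8, Σx = 877, Σy = 96.2, Σxy = 9541.4, Σx² = 116847
Sxx = Σx² − (Σx)²/n = 116847 − 96141.125 = 20705.875
Sxy = Σxy − (Σx)(Σy)/n = 9541.4 − 10545.925 = -1004.525
b = Sxy/Sxx = -1004.525/20705.875 = -0.048514
a = ȳ − b·x̄ = 12.025 − (-0.048514)·109.625 = 17.343348
ŷ(171) = 17.343348 + (-0.048514)·171 = 9.047453
residual = y − ŷ = 9.7 − 9.047453 = 0.652547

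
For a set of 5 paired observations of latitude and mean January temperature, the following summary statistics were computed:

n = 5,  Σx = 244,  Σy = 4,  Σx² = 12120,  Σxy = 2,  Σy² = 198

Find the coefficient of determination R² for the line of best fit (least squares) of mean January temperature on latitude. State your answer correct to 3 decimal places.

0.900

Sxx = Σx² − (Σx)²/n = 12120 − 11907.2 = 212.8
Sxy = Σxy − (Σx)(Σy)/n = 2 − 195.2 = -193.2
Syy = Σy² − (Σy)²/n = 198 − 3.2 = 194.8
R² = Sxy²/(Sxx·Syy) = (-193.2)²/(212.8·194.8) = 0.900438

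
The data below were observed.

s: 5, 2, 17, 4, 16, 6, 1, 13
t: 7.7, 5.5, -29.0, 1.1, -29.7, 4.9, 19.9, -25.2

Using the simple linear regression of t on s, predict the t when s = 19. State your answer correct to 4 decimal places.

n = 8, Σx = 64, Σy = -44.8, Σxy = -1192.6, Σx² = 796
Sxx = Σx² − (Σx)²/n = 796 − 512 = 284
Sxy = Σxy − (Σx)(Σy)/n = -1192.6 − (-358.4) = -834.2
b = Sxy/Sxx = -834.2/284 = -2.937324
a = ȳ − b·x̄ = -5.6 − (-2.937324)·8 = 17.898592
ŷ(19) = a + b·19 = 17.898592 + (-2.937324)·19 = -37.910563

-37.9106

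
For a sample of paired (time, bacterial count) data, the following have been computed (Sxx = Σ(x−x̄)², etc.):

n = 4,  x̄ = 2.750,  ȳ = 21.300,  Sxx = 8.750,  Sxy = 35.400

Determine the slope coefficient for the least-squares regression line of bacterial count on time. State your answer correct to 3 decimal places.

b = Sxy/Sxx = 35.4/8.75 = 4.045714

4.046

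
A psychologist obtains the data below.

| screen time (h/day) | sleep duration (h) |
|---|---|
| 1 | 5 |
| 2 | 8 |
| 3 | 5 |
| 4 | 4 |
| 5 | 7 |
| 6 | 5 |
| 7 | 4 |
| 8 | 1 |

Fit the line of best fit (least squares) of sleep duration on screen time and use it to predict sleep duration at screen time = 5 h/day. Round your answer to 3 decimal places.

n = 8, Σx = 36, Σy = 39, Σxy = 153, Σx² = 204
Sxx = Σx² − (Σx)²/n = 204 − 162 = 42
Sxy = Σxy − (Σx)(Σy)/n = 153 − 175.5 = -22.5
b = Sxy/Sxx = -22.5/42 = -0.535714
a = ȳ − b·x̄ = 4.875 − (-0.535714)·4.5 = 7.285714
ŷ(5) = a + b·5 = 7.285714 + (-0.535714)·5 = 4.607143

4.607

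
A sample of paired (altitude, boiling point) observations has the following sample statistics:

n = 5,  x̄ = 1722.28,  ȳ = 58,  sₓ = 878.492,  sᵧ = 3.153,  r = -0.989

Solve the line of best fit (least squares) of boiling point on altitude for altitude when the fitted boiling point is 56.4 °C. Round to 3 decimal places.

2173.032

b = r · sᵧ/sₓ = -0.989 · 3.153/878.492 = -0.003550
a = ȳ − b·x̄ = 58 − (-0.003550)·1722.28 = 64.113448
Set a + b·x = 56.4: x = (56.4 − 64.113448) / (-0.003550) = 2173.031864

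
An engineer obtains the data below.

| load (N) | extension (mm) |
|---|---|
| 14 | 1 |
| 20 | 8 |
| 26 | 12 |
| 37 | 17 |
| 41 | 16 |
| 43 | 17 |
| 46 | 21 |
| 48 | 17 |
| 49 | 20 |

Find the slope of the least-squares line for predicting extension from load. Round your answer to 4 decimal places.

0.4669

n = 9, Σx = 324, Σy = 129, Σxy = 5264, Σx² = 12992
Sxx = Σx² − (Σx)²/n = 12992 − 11664 = 1328
Sxy = Σxy − (Σx)(Σy)/n = 5264 − 4644 = 620
b = Sxy/Sxx = 620/1328 = 0.466867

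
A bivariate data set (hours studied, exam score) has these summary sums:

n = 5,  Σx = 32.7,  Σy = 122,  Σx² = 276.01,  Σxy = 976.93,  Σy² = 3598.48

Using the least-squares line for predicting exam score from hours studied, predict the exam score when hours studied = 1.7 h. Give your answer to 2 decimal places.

10.46

Sxx = Σx² − (Σx)²/n = 276.01 − 213.858 = 62.152
Sxy = Σxy − (Σx)(Σy)/n = 976.93 − 797.88 = 179.05
b = Sxy/Sxx = 179.05/62.152 = 2.880841
a = ȳ − b·x̄ = 24.4 − 2.880841·6.54 = 5.559303
ŷ(1.7) = a + b·1.7 = 5.559303 + 2.880841·1.7 = 10.456732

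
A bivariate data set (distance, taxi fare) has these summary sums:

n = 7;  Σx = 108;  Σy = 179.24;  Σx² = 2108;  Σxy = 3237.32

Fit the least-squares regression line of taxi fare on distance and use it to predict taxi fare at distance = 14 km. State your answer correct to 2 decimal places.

24.08

Sxx = Σx² − (Σx)²/n = 2108 − 1666.285714 = 441.714286
Sxy = Σxy − (Σx)(Σy)/n = 3237.32 − 2765.417143 = 471.902857
b = Sxy/Sxx = 471.902857/441.714286 = 1.068344
a = ȳ − b·x̄ = 25.605714 − 1.068344·15.428571 = 9.122691
ŷ(14) = a + b·14 = 9.122691 + 1.068344·14 = 24.079508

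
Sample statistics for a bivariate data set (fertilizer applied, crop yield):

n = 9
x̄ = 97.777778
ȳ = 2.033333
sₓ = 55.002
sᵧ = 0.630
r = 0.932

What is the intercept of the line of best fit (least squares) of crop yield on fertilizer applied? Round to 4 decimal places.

0.9895

b = r · sᵧ/sₓ = 0.932 · 0.63/55.002 = 0.010675
a = ȳ − b·x̄ = 2.033333 − 0.010675·97.777778 = 0.989531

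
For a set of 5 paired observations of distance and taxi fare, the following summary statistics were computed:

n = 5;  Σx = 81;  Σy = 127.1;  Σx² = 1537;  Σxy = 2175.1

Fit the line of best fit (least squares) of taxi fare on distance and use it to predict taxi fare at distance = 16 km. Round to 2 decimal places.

Sxx = Σx² − (Σx)²/n = 1537 − 1312.2 = 224.8
Sxy = Σxy − (Σx)(Σy)/n = 2175.1 − 2059.02 = 116.08
b = Sxy/Sxx = 116.08/224.8 = 0.516370
a = ȳ − b·x̄ = 25.42 − 0.516370·16.2 = 17.054804
ŷ(16) = a + b·16 = 17.054804 + 0.516370·16 = 25.316726

25.32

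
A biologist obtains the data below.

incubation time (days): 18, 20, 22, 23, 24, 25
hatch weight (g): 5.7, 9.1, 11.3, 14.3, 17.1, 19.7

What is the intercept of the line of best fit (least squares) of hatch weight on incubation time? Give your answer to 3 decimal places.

n = 6, Σx = 132, Σy = 77.2, Σxy = 1765, Σx² = 2938
Sxx = Σx² − (Σx)²/n = 2938 − 2904 = 34
Sxy = Σxy − (Σx)(Σy)/n = 1765 − 1698.4 = 66.6
b = Sxy/Sxx = 66.6/34 = 1.958824
a = ȳ − b·x̄ = 12.866667 − 1.958824·22 = -30.227451

-30.227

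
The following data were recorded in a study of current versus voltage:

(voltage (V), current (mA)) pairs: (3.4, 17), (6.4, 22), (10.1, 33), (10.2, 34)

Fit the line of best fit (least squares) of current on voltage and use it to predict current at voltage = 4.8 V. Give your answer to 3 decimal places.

19.613

n = 4, Σx = 30.1, Σy = 106, Σxy = 878.7, Σx² = 258.57
Sxx = Σx² − (Σx)²/n = 258.57 − 226.5025 = 32.0675
Sxy = Σxy − (Σx)(Σy)/n = 878.7 − 797.65 = 81.05
b = Sxy/Sxx = 81.05/32.0675 = 2.527481
a = ȳ − b·x̄ = 26.5 − 2.527481·7.525 = 7.480705
ŷ(4.8) = a + b·4.8 = 7.480705 + 2.527481·4.8 = 19.612614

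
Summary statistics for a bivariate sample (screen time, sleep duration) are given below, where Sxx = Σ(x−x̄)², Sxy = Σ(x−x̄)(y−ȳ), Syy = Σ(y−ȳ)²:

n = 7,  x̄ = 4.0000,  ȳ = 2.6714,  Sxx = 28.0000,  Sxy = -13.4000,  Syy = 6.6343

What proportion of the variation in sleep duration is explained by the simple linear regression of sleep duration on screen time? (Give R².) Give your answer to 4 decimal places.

R² = Sxy²/(Sxx·Syy) = (-13.4)²/(28·6.6343) = 0.966622

0.9666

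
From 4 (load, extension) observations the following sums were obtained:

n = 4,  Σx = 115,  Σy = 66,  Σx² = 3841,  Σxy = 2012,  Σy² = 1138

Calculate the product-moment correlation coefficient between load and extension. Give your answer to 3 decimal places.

0.707

Sxx = Σx² − (Σx)²/n = 3841 − 3306.25 = 534.75
Sxy = Σxy − (Σx)(Σy)/n = 2012 − 1897.5 = 114.5
Syy = Σy² − (Σy)²/n = 1138 − 1089 = 49
r = Sxy/√(Sxx·Syy) = 114.5/√(26202.75) = 114.5/161.872635 = 0.707346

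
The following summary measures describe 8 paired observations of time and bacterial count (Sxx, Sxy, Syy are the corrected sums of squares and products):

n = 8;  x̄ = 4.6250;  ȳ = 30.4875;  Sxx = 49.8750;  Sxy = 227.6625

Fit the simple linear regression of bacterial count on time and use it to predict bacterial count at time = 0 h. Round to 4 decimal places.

b = Sxy/Sxx = 227.6625/49.875 = 4.564662
a = ȳ − b·x̄ = 30.4875 − 4.564662·4.625 = 9.375940
ŷ(0) = a + b·0 = 9.375940 + 4.564662·0 = 9.375940

9.3759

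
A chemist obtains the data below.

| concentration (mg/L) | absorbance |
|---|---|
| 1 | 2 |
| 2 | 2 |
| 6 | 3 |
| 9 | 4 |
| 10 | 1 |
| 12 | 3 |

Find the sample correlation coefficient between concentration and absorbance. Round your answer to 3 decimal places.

0.257

n = 6, Σx = 40, Σy = 15, Σxy = 106, Σx² = 366, Σy² = 43
Sxx = Σx² − (Σx)²/n = 366 − 266.666667 = 99.333333
Sxy = Σxy − (Σx)(Σy)/n = 106 − 100 = 6
Syy = Σy² − (Σy)²/n = 43 − 37.5 = 5.5
r = Sxy/√(Sxx·Syy) = 6/√(546.333333) = 6/23.373774 = 0.256698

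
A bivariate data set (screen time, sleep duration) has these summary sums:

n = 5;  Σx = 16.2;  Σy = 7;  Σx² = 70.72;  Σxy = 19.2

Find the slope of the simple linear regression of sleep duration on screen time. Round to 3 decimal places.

Sxx = Σx² − (Σx)²/n = 70.72 − 52.488 = 18.232
Sxy = Σxy − (Σx)(Σy)/n = 19.2 − 22.68 = -3.48
b = Sxy/Sxx = -3.48/18.232 = -0.190873

-0.191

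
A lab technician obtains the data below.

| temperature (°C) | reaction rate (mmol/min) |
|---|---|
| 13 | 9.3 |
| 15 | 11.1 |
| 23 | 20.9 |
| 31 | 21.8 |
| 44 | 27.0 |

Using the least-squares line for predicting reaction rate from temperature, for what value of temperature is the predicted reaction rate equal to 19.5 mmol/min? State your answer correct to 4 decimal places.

n = 5, Σx = 126, Σy = 90.1, Σxy = 2631.9, Σx² = 3820
Sxx = Σx² − (Σx)²/n = 3820 − 3175.2 = 644.8
Sxy = Σxy − (Σx)(Σy)/n = 2631.9 − 2270.52 = 361.38
b = Sxy/Sxx = 361.38/644.8 = 0.560453
a = ȳ − b·x̄ = 18.02 − 0.560453·25.2 = 3.896588
Set a + b·x = 19.5: x = (19.5 − 3.896588) / 0.560453 = 27.840722

27.8407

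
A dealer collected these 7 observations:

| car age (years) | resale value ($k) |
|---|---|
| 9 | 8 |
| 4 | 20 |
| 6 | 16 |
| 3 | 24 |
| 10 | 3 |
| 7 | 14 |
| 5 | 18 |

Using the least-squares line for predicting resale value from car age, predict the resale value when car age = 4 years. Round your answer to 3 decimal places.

21.058

n = 7, Σx = 44, Σy = 103, Σxy = 538, Σx² = 316
Sxx = Σx² − (Σx)²/n = 316 − 276.571429 = 39.428571
Sxy = Σxy − (Σx)(Σy)/n = 538 − 647.428571 = -109.428571
b = Sxy/Sxx = -109.428571/39.428571 = -2.775362
a = ȳ − b·x̄ = 14.714286 − (-2.775362)·6.285714 = 32.159420
ŷ(4) = a + b·4 = 32.159420 + (-2.775362)·4 = 21.057971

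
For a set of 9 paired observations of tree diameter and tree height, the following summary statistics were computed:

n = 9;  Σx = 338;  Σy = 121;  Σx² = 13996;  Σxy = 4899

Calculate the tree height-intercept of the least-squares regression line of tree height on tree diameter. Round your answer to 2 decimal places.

Sxx = Σx² − (Σx)²/n = 13996 − 12693.777778 = 1302.222222
Sxy = Σxy − (Σx)(Σy)/n = 4899 − 4544.222222 = 354.777778
b = Sxy/Sxx = 354.777778/1302.222222 = 0.272440
a = ȳ − b·x̄ = 13.444444 − 0.272440·37.555556 = 3.212799

3.21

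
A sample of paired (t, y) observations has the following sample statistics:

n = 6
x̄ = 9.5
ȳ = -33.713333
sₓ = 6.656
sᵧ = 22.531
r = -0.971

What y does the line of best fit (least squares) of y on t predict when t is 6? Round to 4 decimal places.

-22.2092

b = r · sᵧ/sₓ = -0.971 · 22.531/6.656 = -3.286899
a = ȳ − b·x̄ = -33.713333 − (-3.286899)·9.5 = -2.487791
ŷ(6) = a + b·6 = -2.487791 + (-3.286899)·6 = -22.209186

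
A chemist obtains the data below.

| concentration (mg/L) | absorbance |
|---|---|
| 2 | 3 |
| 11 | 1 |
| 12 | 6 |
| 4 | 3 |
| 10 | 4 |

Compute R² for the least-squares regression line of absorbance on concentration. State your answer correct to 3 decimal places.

n = 5, Σx = 39, Σy = 17, Σxy = 141, Σx² = 385, Σy² = 71
Sxx = Σx² − (Σx)²/n = 385 − 304.2 = 80.8
Sxy = Σxy − (Σx)(Σy)/n = 141 − 132.6 = 8.4
Syy = Σy² − (Σy)²/n = 71 − 57.8 = 13.2
R² = Sxy²/(Sxx·Syy) = (8.4)²/(80.8·13.2) = 0.066157

0.066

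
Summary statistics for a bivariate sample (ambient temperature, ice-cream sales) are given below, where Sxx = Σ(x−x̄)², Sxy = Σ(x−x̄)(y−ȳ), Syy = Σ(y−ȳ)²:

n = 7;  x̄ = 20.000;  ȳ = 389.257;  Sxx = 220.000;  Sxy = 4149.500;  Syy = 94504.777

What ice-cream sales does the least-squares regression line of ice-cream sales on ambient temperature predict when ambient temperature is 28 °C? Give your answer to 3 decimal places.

540.148

b = Sxy/Sxx = 4149.5/220 = 18.861364
a = ȳ − b·x̄ = 389.257 − 18.861364·20 = 12.029727
ŷ(28) = a + b·28 = 12.029727 + 18.861364·28 = 540.147909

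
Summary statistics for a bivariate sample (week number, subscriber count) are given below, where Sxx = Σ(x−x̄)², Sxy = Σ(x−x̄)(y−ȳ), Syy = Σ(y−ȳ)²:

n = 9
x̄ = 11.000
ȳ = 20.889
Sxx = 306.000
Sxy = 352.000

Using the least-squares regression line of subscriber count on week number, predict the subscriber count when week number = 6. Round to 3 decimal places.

15.137

b = Sxy/Sxx = 352/306 = 1.150327
a = ȳ − b·x̄ = 20.889 − 1.150327·11 = 8.235405
ŷ(6) = a + b·6 = 8.235405 + 1.150327·6 = 15.137366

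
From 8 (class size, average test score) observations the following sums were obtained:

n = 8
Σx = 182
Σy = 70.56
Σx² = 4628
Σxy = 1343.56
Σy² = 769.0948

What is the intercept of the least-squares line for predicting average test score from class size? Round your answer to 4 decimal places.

21.0317

Sxx = Σx² − (Σx)²/n = 4628 − 4140.5 = 487.5
Sxy = Σxy − (Σx)(Σy)/n = 1343.56 − 1605.24 = -261.68
b = Sxy/Sxx = -261.68/487.5 = -0.536779
a = ȳ − b·x̄ = 8.82 − (-0.536779)·22.75 = 21.031733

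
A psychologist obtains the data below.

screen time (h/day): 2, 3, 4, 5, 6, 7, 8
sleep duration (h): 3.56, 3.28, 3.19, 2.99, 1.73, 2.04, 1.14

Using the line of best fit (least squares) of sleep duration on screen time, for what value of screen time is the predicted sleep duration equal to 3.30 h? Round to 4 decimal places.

n = 7, Σx = 35, Σy = 17.93, Σxy = 78.45, Σx² = 203
Sxx = Σx² − (Σx)²/n = 203 − 175 = 28
Sxy = Σxy − (Σx)(Σy)/n = 78.45 − 89.65 = -11.2
b = Sxy/Sxx = -11.2/28 = -0.4
a = ȳ − b·x̄ = 2.561429 − (-0.4)·5 = 4.561429
Set a + b·x = 3.30: x = (3.30 − 4.561429) / (-0.4) = 3.153571

3.1536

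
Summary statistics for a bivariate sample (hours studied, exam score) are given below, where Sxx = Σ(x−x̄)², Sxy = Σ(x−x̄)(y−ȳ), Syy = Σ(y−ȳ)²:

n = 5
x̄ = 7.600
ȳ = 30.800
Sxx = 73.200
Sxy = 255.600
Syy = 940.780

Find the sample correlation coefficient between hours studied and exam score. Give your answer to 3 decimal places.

0.974

r = Sxy/√(Sxx·Syy) = 255.6/√(68865.096) = 255.6/262.421600 = 0.974005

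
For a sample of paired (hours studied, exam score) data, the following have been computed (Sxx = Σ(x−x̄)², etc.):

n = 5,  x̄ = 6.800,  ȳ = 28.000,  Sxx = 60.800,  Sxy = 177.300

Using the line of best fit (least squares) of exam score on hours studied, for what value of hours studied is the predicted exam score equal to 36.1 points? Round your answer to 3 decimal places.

b = Sxy/Sxx = 177.3/60.8 = 2.916118
a = ȳ − b·x̄ = 28 − 2.916118·6.8 = 8.170395
Set a + b·x = 36.1: x = (36.1 − 8.170395) / 2.916118 = 9.577665

9.578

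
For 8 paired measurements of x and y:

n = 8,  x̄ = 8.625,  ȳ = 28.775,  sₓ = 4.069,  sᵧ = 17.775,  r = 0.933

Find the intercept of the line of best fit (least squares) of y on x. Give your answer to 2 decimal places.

b = r · sᵧ/sₓ = 0.933 · 17.775/4.069 = 4.075713
a = ȳ − b·x̄ = 28.775 − 4.075713·8.625 = -6.378022

-6.38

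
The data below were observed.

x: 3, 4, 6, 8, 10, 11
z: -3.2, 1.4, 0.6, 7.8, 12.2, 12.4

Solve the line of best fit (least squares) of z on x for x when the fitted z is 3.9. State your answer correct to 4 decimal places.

6.3373

n = 6, Σx = 42, Σy = 31.2, Σxy = 320.4, Σx² = 346
Sxx = Σx² − (Σx)²/n = 346 − 294 = 52
Sxy = Σxy − (Σx)(Σy)/n = 320.4 − 218.4 = 102
b = Sxy/Sxx = 102/52 = 1.961538
a = ȳ − b·x̄ = 5.2 − 1.961538·7 = -8.530769
Set a + b·x = 3.9: x = (3.9 − (-8.530769)) / 1.961538 = 6.337255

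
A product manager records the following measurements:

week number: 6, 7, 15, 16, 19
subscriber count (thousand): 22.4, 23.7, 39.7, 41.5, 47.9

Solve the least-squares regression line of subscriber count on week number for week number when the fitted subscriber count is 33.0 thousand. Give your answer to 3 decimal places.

11.564

n = 5, Σx = 63, Σy = 175.2, Σxy = 2469.9, Σx² = 927
Sxx = Σx² − (Σx)²/n = 927 − 793.8 = 133.2
Sxy = Σxy − (Σx)(Σy)/n = 2469.9 − 2207.52 = 262.38
b = Sxy/Sxx = 262.38/133.2 = 1.969820
a = ȳ − b·x̄ = 35.04 − 1.969820·12.6 = 10.220270
Set a + b·x = 33.0: x = (33.0 − 10.220270) / 1.969820 = 11.564372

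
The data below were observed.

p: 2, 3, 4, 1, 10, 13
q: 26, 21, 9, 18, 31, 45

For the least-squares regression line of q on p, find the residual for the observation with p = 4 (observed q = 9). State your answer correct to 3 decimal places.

-12.949

n = 6, Σx = 33, Σy = 150, Σxy = 1064, Σx² = 299
Sxx = Σx² − (Σx)²/n = 299 − 181.5 = 117.5
Sxy = Σxy − (Σx)(Σy)/n = 1064 − 825 = 239
b = Sxy/Sxx = 239/117.5 = 2.034043
a = ȳ − b·x̄ = 25 − 2.034043·5.5 = 13.812766
ŷ(4) = 13.812766 + 2.034043·4 = 21.948936
residual = y − ŷ = 9 − 21.948936 = -12.948936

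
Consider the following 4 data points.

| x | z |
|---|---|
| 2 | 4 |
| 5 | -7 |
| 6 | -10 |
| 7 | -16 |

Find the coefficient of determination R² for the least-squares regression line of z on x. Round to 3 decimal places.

0.988

n = 4, Σx = 20, Σy = -29, Σxy = -199, Σx² = 114, Σy² = 421
Sxx = Σx² − (Σx)²/n = 114 − 100 = 14
Sxy = Σxy − (Σx)(Σy)/n = -199 − (-145) = -54
Syy = Σy² − (Σy)²/n = 421 − 210.25 = 210.75
R² = Sxy²/(Sxx·Syy) = (-54)²/(14·210.75) = 0.988307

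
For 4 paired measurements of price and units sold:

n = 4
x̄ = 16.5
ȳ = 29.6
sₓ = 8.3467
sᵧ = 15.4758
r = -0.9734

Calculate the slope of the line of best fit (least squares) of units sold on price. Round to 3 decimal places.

b = r · sᵧ/sₓ = -0.9734 · 15.4758/8.3467 = -1.804802

-1.805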